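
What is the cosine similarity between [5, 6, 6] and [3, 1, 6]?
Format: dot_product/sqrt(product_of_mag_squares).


dot = 57. |a|^2 = 97, |b|^2 = 46. cos = 57/sqrt(4462).

57/sqrt(4462)


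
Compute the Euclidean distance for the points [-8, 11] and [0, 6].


d = sqrt(sum of squared differences). (-8-0)^2=64, (11-6)^2=25. Sum = 89.

sqrt(89)


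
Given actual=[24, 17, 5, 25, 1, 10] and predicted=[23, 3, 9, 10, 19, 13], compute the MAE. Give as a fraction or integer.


MAE = (1/6) * (|24-23|=1 + |17-3|=14 + |5-9|=4 + |25-10|=15 + |1-19|=18 + |10-13|=3). Sum = 55. MAE = 55/6.

55/6


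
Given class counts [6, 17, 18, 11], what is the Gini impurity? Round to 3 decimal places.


Total = 52. Proportions: 6/52, 17/52, 18/52, 11/52. sum(p_i^2) = 0.2848. Gini = 1 - 0.2848 = 0.7152, which rounds to 0.715.

0.715


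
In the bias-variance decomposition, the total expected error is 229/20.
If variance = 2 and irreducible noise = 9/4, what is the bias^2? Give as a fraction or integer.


Total error = bias^2 + variance + irreducible noise. So bias^2 = 229/20 - 2 - 9/4 = 36/5.

36/5


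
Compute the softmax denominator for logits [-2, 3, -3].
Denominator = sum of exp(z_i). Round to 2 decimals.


Denom = e^-2=0.1353 + e^3=20.0855 + e^-3=0.0498. Sum = 20.2706, which rounds to 20.27.

20.27


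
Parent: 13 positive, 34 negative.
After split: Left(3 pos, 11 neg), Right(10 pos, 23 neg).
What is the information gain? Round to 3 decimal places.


H(parent) = 0.8508. H(left) = 0.7496, H(right) = 0.8850. Weighted = (14/47)*0.7496 + (33/47)*0.8850 = 0.8447. IG = 0.8508 - 0.8447 = 0.0061, which rounds to 0.006.

0.006


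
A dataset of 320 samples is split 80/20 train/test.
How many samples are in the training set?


Test set = 320 * 20% = 64. Training set = 320 - 64 = 256.

256


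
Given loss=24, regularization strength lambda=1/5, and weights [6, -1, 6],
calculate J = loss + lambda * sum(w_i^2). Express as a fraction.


L2 sq norm = sum(w^2) = 73. J = 24 + 1/5 * 73 = 193/5.

193/5


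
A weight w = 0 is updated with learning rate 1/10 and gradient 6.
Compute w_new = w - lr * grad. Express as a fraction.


w_new = 0 - 1/10 * 6 = 0 - 3/5 = -3/5.

-3/5


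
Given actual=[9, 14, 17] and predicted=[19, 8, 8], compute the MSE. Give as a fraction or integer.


MSE = (1/3) * ((9-19)^2=100 + (14-8)^2=36 + (17-8)^2=81). Sum = 217. MSE = 217/3.

217/3


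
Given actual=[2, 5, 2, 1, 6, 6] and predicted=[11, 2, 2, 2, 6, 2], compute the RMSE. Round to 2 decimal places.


MSE = 17.8333. RMSE = sqrt(17.8333) = 4.22.

4.22


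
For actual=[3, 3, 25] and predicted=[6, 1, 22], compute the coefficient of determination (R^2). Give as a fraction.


Mean(y) = 31/3. SS_res = 22. SS_tot = 968/3. R^2 = 1 - 22/(968/3) = 41/44.

41/44


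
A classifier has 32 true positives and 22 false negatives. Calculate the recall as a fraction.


Recall = TP / (TP + FN) = 32 / 54 = 16/27.

16/27


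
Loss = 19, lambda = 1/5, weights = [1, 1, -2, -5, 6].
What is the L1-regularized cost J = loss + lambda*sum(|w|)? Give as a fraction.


L1 norm = sum(|w|) = 15. J = 19 + 1/5 * 15 = 22.

22


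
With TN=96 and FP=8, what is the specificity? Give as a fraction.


Specificity = TN / (TN + FP) = 96 / 104 = 12/13.

12/13


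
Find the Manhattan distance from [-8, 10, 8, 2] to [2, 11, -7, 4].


d = sum of absolute differences: |-8-2|=10 + |10-11|=1 + |8--7|=15 + |2-4|=2 = 28.

28


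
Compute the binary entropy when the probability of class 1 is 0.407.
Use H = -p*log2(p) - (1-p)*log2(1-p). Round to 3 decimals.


H = -0.407*log2(0.407) - 0.593*log2(0.593) = 0.975.

0.975


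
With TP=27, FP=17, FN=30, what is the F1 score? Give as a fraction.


Precision = 27/44 = 27/44. Recall = 27/57 = 9/19. F1 = 2*P*R/(P+R) = 54/101.

54/101


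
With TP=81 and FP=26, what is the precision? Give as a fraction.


Precision = TP / (TP + FP) = 81 / 107 = 81/107.

81/107


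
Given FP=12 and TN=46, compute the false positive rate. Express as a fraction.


FPR = FP / (FP + TN) = 12 / 58 = 6/29.

6/29


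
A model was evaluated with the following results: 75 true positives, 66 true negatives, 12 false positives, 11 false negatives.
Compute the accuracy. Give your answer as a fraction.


Accuracy = (TP + TN) / (TP + TN + FP + FN) = (75 + 66) / 164 = 141/164.

141/164


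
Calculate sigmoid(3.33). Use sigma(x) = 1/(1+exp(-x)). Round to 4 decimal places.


sigma(3.33) = 1/(1+e^(-3.33)) = 1/(1+0.035793) = 1/1.035793 = 0.9654.

0.9654


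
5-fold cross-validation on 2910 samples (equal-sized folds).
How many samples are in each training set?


Each validation fold has 2910/5 = 582 samples. Training set = 2910 - 582 = 2328.

2328


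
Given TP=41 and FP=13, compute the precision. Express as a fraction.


Precision = TP / (TP + FP) = 41 / 54 = 41/54.

41/54


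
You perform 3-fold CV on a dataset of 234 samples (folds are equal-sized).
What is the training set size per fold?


Each validation fold has 234/3 = 78 samples. Training set = 234 - 78 = 156.

156


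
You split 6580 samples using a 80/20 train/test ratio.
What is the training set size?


Test set = 6580 * 20% = 1316. Training set = 6580 - 1316 = 5264.

5264


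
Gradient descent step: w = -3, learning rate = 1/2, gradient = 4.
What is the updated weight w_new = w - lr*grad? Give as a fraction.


w_new = -3 - 1/2 * 4 = -3 - 2 = -5.

-5


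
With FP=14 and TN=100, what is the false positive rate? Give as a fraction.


FPR = FP / (FP + TN) = 14 / 114 = 7/57.

7/57


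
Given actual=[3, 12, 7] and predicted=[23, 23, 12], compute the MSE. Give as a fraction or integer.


MSE = (1/3) * ((3-23)^2=400 + (12-23)^2=121 + (7-12)^2=25). Sum = 546. MSE = 182.

182


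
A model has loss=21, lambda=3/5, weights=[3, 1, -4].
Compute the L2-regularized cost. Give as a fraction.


L2 sq norm = sum(w^2) = 26. J = 21 + 3/5 * 26 = 183/5.

183/5


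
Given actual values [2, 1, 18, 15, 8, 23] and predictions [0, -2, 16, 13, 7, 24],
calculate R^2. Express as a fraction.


Mean(y) = 67/6. SS_res = 23. SS_tot = 2393/6. R^2 = 1 - 23/(2393/6) = 2255/2393.

2255/2393


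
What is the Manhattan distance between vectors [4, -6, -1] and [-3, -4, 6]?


d = sum of absolute differences: |4--3|=7 + |-6--4|=2 + |-1-6|=7 = 16.

16


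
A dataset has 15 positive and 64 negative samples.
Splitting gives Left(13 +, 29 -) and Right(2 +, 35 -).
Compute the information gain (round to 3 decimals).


H(parent) = 0.7012. H(left) = 0.8926, H(right) = 0.3034. Weighted = (42/79)*0.8926 + (37/79)*0.3034 = 0.6166. IG = 0.7012 - 0.6166 = 0.0846, which rounds to 0.085.

0.085


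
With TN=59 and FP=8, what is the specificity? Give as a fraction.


Specificity = TN / (TN + FP) = 59 / 67 = 59/67.

59/67


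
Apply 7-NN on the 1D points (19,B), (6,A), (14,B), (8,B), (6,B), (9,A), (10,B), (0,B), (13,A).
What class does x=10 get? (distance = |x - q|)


Distances: |19-10|=9, |6-10|=4, |14-10|=4, |8-10|=2, |6-10|=4, |9-10|=1, |10-10|=0, |0-10|=10, |13-10|=3. 7 nearest: (10,B), (9,A), (8,B), (13,A), (6,A), (14,B), (6,B). Counts: {'B': 4, 'A': 3}. Majority class: B.

B


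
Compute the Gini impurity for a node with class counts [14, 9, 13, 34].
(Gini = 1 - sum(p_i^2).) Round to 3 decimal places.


Total = 70. Proportions: 14/70, 9/70, 13/70, 34/70. sum(p_i^2) = 0.3269. Gini = 1 - 0.3269 = 0.6731, which rounds to 0.673.

0.673


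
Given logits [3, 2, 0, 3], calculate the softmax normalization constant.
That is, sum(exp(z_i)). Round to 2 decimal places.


Denom = e^3=20.0855 + e^2=7.3891 + e^0=1.0000 + e^3=20.0855. Sum = 48.5601, which rounds to 48.56.

48.56


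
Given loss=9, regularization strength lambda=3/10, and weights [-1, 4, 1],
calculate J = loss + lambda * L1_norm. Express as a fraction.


L1 norm = sum(|w|) = 6. J = 9 + 3/10 * 6 = 54/5.

54/5


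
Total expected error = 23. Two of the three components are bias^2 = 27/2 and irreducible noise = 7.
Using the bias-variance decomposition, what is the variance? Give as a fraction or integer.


Total error = bias^2 + variance + irreducible noise. So variance = 23 - 27/2 - 7 = 5/2.

5/2


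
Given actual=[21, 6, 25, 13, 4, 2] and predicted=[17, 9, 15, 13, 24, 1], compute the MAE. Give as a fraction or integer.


MAE = (1/6) * (|21-17|=4 + |6-9|=3 + |25-15|=10 + |13-13|=0 + |4-24|=20 + |2-1|=1). Sum = 38. MAE = 19/3.

19/3


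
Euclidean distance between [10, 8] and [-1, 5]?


d = sqrt(sum of squared differences). (10--1)^2=121, (8-5)^2=9. Sum = 130.

sqrt(130)


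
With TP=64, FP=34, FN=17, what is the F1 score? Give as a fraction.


Precision = 64/98 = 32/49. Recall = 64/81 = 64/81. F1 = 2*P*R/(P+R) = 128/179.

128/179


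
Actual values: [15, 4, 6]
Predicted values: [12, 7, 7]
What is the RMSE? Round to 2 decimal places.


MSE = 6.3333. RMSE = sqrt(6.3333) = 2.52.

2.52


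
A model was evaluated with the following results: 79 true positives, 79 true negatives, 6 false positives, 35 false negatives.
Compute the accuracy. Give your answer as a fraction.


Accuracy = (TP + TN) / (TP + TN + FP + FN) = (79 + 79) / 199 = 158/199.

158/199


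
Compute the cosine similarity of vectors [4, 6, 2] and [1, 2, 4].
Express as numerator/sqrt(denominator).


dot = 24. |a|^2 = 56, |b|^2 = 21. cos = 24/sqrt(1176).

24/sqrt(1176)


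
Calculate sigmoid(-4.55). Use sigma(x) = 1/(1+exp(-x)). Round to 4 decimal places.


sigma(-4.55) = 1/(1+e^(4.55)) = 1/(1+94.632408) = 1/95.632408 = 0.0105.

0.0105


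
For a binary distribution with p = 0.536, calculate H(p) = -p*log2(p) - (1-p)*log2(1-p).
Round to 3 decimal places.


H = -0.536*log2(0.536) - 0.464*log2(0.464) = 0.996.

0.996


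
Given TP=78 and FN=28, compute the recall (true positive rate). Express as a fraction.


Recall = TP / (TP + FN) = 78 / 106 = 39/53.

39/53


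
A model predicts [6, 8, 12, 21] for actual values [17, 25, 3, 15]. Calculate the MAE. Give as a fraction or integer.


MAE = (1/4) * (|17-6|=11 + |25-8|=17 + |3-12|=9 + |15-21|=6). Sum = 43. MAE = 43/4.

43/4


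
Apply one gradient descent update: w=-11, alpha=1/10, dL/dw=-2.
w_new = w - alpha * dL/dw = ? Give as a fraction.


w_new = -11 - 1/10 * -2 = -11 - -1/5 = -54/5.

-54/5


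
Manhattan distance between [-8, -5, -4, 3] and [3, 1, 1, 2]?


d = sum of absolute differences: |-8-3|=11 + |-5-1|=6 + |-4-1|=5 + |3-2|=1 = 23.

23


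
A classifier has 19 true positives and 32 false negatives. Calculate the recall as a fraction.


Recall = TP / (TP + FN) = 19 / 51 = 19/51.

19/51


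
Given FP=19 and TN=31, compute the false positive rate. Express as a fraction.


FPR = FP / (FP + TN) = 19 / 50 = 19/50.

19/50


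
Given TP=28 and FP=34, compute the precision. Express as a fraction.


Precision = TP / (TP + FP) = 28 / 62 = 14/31.

14/31


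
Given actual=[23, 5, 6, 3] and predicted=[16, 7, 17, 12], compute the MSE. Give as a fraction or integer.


MSE = (1/4) * ((23-16)^2=49 + (5-7)^2=4 + (6-17)^2=121 + (3-12)^2=81). Sum = 255. MSE = 255/4.

255/4


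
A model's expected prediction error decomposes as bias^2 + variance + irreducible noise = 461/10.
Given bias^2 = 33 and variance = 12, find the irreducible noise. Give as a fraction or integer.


Total error = bias^2 + variance + irreducible noise. So irreducible noise = 461/10 - 33 - 12 = 11/10.

11/10


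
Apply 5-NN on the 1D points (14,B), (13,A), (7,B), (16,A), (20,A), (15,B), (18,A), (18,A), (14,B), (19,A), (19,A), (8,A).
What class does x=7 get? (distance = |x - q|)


Distances: |14-7|=7, |13-7|=6, |7-7|=0, |16-7|=9, |20-7|=13, |15-7|=8, |18-7|=11, |18-7|=11, |14-7|=7, |19-7|=12, |19-7|=12, |8-7|=1. 5 nearest: (7,B), (8,A), (13,A), (14,B), (14,B). Counts: {'B': 3, 'A': 2}. Majority class: B.

B


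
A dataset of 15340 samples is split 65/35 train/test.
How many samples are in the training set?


Test set = 15340 * 35% = 5369. Training set = 15340 - 5369 = 9971.

9971


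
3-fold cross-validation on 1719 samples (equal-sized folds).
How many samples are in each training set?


Each validation fold has 1719/3 = 573 samples. Training set = 1719 - 573 = 1146.

1146


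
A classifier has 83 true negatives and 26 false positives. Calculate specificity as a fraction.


Specificity = TN / (TN + FP) = 83 / 109 = 83/109.

83/109


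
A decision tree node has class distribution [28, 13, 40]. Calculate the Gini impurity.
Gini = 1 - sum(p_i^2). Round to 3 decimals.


Total = 81. Proportions: 28/81, 13/81, 40/81. sum(p_i^2) = 0.3891. Gini = 1 - 0.3891 = 0.6109, which rounds to 0.611.

0.611


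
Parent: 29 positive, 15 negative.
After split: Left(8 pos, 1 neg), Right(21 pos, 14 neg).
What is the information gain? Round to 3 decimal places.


H(parent) = 0.9257. H(left) = 0.5033, H(right) = 0.9710. Weighted = (9/44)*0.5033 + (35/44)*0.9710 = 0.8753. IG = 0.9257 - 0.8753 = 0.0504, which rounds to 0.050.

0.050


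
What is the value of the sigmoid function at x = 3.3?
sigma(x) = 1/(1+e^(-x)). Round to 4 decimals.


sigma(3.3) = 1/(1+e^(-3.3)) = 1/(1+0.036883) = 1/1.036883 = 0.9644.

0.9644


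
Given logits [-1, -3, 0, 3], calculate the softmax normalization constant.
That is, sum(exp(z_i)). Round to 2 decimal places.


Denom = e^-1=0.3679 + e^-3=0.0498 + e^0=1.0000 + e^3=20.0855. Sum = 21.5032, which rounds to 21.50.

21.50


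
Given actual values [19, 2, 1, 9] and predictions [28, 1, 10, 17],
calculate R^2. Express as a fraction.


Mean(y) = 31/4. SS_res = 227. SS_tot = 827/4. R^2 = 1 - 227/(827/4) = -81/827.

-81/827


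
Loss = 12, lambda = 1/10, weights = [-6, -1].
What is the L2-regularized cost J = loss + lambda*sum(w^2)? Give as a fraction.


L2 sq norm = sum(w^2) = 37. J = 12 + 1/10 * 37 = 157/10.

157/10


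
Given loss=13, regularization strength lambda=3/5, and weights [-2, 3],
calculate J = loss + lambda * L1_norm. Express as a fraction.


L1 norm = sum(|w|) = 5. J = 13 + 3/5 * 5 = 16.

16


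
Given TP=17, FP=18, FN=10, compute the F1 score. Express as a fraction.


Precision = 17/35 = 17/35. Recall = 17/27 = 17/27. F1 = 2*P*R/(P+R) = 17/31.

17/31


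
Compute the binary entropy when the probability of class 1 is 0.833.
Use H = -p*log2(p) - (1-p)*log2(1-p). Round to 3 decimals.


H = -0.833*log2(0.833) - 0.167*log2(0.167) = 0.651.

0.651


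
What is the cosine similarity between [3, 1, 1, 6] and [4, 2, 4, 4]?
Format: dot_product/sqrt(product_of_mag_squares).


dot = 42. |a|^2 = 47, |b|^2 = 52. cos = 42/sqrt(2444).

42/sqrt(2444)


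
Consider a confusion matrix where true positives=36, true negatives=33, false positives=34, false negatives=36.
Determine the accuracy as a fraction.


Accuracy = (TP + TN) / (TP + TN + FP + FN) = (36 + 33) / 139 = 69/139.

69/139


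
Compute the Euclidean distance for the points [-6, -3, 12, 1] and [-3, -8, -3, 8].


d = sqrt(sum of squared differences). (-6--3)^2=9, (-3--8)^2=25, (12--3)^2=225, (1-8)^2=49. Sum = 308.

sqrt(308)


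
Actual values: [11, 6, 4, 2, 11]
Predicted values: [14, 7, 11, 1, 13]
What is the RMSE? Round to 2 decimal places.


MSE = 12.8000. RMSE = sqrt(12.8000) = 3.58.

3.58


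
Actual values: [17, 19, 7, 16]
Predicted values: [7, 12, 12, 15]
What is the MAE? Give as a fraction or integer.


MAE = (1/4) * (|17-7|=10 + |19-12|=7 + |7-12|=5 + |16-15|=1). Sum = 23. MAE = 23/4.

23/4


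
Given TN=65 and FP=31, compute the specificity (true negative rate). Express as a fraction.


Specificity = TN / (TN + FP) = 65 / 96 = 65/96.

65/96


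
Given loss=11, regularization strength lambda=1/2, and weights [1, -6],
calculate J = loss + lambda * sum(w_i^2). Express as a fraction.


L2 sq norm = sum(w^2) = 37. J = 11 + 1/2 * 37 = 59/2.

59/2


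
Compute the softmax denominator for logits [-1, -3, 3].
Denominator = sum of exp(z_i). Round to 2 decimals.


Denom = e^-1=0.3679 + e^-3=0.0498 + e^3=20.0855. Sum = 20.5032, which rounds to 20.50.

20.50


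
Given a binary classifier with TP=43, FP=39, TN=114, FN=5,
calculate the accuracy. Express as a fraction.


Accuracy = (TP + TN) / (TP + TN + FP + FN) = (43 + 114) / 201 = 157/201.

157/201


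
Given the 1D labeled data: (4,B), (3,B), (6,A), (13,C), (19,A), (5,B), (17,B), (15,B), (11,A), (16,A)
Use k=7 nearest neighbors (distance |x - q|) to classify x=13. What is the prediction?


Distances: |4-13|=9, |3-13|=10, |6-13|=7, |13-13|=0, |19-13|=6, |5-13|=8, |17-13|=4, |15-13|=2, |11-13|=2, |16-13|=3. 7 nearest: (13,C), (11,A), (15,B), (16,A), (17,B), (19,A), (6,A). Counts: {'C': 1, 'A': 4, 'B': 2}. Majority class: A.

A


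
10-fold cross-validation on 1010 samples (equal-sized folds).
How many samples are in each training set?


Each validation fold has 1010/10 = 101 samples. Training set = 1010 - 101 = 909.

909


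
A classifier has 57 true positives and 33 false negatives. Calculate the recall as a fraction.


Recall = TP / (TP + FN) = 57 / 90 = 19/30.

19/30


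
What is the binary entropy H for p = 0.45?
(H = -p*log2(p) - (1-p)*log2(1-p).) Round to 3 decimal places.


H = -0.45*log2(0.45) - 0.55*log2(0.55) = 0.993.

0.993


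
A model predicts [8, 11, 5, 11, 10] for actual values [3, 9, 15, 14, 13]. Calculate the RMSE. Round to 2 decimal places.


MSE = 29.4000. RMSE = sqrt(29.4000) = 5.42.

5.42


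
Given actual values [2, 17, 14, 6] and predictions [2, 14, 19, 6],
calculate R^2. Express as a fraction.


Mean(y) = 39/4. SS_res = 34. SS_tot = 579/4. R^2 = 1 - 34/(579/4) = 443/579.

443/579


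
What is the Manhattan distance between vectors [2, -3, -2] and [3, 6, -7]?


d = sum of absolute differences: |2-3|=1 + |-3-6|=9 + |-2--7|=5 = 15.

15


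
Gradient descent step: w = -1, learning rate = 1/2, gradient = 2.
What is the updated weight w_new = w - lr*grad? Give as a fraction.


w_new = -1 - 1/2 * 2 = -1 - 1 = -2.

-2


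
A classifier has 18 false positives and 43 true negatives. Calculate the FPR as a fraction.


FPR = FP / (FP + TN) = 18 / 61 = 18/61.

18/61


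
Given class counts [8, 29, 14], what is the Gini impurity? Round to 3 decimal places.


Total = 51. Proportions: 8/51, 29/51, 14/51. sum(p_i^2) = 0.4233. Gini = 1 - 0.4233 = 0.5767, which rounds to 0.577.

0.577


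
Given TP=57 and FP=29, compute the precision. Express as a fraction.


Precision = TP / (TP + FP) = 57 / 86 = 57/86.

57/86


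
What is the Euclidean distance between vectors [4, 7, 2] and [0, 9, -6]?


d = sqrt(sum of squared differences). (4-0)^2=16, (7-9)^2=4, (2--6)^2=64. Sum = 84.

sqrt(84)


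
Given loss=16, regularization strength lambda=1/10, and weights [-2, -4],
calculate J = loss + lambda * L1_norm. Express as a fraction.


L1 norm = sum(|w|) = 6. J = 16 + 1/10 * 6 = 83/5.

83/5


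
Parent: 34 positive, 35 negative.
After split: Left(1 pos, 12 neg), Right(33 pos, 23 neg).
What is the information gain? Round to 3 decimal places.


H(parent) = 0.9998. H(left) = 0.3912, H(right) = 0.9769. Weighted = (13/69)*0.3912 + (56/69)*0.9769 = 0.8666. IG = 0.9998 - 0.8666 = 0.1332, which rounds to 0.133.

0.133


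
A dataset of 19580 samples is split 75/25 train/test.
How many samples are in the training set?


Test set = 19580 * 25% = 4895. Training set = 19580 - 4895 = 14685.

14685


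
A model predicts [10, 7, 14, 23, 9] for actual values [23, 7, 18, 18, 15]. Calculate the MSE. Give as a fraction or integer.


MSE = (1/5) * ((23-10)^2=169 + (7-7)^2=0 + (18-14)^2=16 + (18-23)^2=25 + (15-9)^2=36). Sum = 246. MSE = 246/5.

246/5


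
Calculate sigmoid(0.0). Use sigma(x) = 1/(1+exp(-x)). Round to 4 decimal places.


sigma(0.0) = 1/(1+e^(-0.0)) = 1/(1+1.000000) = 1/2.000000 = 0.5000.

0.5000


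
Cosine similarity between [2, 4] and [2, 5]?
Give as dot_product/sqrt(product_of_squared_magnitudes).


dot = 24. |a|^2 = 20, |b|^2 = 29. cos = 24/sqrt(580).

24/sqrt(580)


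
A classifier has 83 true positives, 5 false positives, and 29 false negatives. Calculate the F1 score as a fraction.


Precision = 83/88 = 83/88. Recall = 83/112 = 83/112. F1 = 2*P*R/(P+R) = 83/100.

83/100


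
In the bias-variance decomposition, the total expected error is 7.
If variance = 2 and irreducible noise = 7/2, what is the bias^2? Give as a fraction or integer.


Total error = bias^2 + variance + irreducible noise. So bias^2 = 7 - 2 - 7/2 = 3/2.

3/2


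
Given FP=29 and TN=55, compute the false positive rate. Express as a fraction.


FPR = FP / (FP + TN) = 29 / 84 = 29/84.

29/84


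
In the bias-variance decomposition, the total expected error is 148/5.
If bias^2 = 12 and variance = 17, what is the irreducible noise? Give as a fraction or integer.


Total error = bias^2 + variance + irreducible noise. So irreducible noise = 148/5 - 12 - 17 = 3/5.

3/5


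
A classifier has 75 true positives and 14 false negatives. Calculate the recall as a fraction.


Recall = TP / (TP + FN) = 75 / 89 = 75/89.

75/89


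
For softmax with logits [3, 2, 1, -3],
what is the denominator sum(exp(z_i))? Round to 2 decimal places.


Denom = e^3=20.0855 + e^2=7.3891 + e^1=2.7183 + e^-3=0.0498. Sum = 30.2427, which rounds to 30.24.

30.24


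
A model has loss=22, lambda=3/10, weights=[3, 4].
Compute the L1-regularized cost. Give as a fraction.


L1 norm = sum(|w|) = 7. J = 22 + 3/10 * 7 = 241/10.

241/10


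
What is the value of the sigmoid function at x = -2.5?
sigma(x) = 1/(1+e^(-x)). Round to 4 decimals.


sigma(-2.5) = 1/(1+e^(2.5)) = 1/(1+12.182494) = 1/13.182494 = 0.0759.

0.0759


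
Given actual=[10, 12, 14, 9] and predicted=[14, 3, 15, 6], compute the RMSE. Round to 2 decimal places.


MSE = 26.7500. RMSE = sqrt(26.7500) = 5.17.

5.17


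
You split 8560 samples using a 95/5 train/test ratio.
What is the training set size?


Test set = 8560 * 5% = 428. Training set = 8560 - 428 = 8132.

8132


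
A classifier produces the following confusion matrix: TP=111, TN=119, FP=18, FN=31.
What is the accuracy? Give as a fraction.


Accuracy = (TP + TN) / (TP + TN + FP + FN) = (111 + 119) / 279 = 230/279.

230/279


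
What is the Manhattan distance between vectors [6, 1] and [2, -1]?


d = sum of absolute differences: |6-2|=4 + |1--1|=2 = 6.

6


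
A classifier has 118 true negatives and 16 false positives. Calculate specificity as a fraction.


Specificity = TN / (TN + FP) = 118 / 134 = 59/67.

59/67


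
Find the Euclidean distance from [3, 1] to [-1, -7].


d = sqrt(sum of squared differences). (3--1)^2=16, (1--7)^2=64. Sum = 80.

sqrt(80)


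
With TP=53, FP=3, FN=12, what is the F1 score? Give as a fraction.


Precision = 53/56 = 53/56. Recall = 53/65 = 53/65. F1 = 2*P*R/(P+R) = 106/121.

106/121


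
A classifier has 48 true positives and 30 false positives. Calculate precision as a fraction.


Precision = TP / (TP + FP) = 48 / 78 = 8/13.

8/13


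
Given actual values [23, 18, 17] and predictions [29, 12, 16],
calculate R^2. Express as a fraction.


Mean(y) = 58/3. SS_res = 73. SS_tot = 62/3. R^2 = 1 - 73/(62/3) = -157/62.

-157/62


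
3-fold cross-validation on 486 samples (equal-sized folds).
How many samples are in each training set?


Each validation fold has 486/3 = 162 samples. Training set = 486 - 162 = 324.

324


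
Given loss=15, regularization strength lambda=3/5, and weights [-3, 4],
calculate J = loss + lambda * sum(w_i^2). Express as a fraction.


L2 sq norm = sum(w^2) = 25. J = 15 + 3/5 * 25 = 30.

30


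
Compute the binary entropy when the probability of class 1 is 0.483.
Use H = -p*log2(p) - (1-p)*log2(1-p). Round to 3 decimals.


H = -0.483*log2(0.483) - 0.517*log2(0.517) = 0.999.

0.999


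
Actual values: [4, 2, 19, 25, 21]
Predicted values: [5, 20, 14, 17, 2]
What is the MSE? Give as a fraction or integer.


MSE = (1/5) * ((4-5)^2=1 + (2-20)^2=324 + (19-14)^2=25 + (25-17)^2=64 + (21-2)^2=361). Sum = 775. MSE = 155.

155


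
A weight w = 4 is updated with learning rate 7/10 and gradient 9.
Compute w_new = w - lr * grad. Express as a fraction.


w_new = 4 - 7/10 * 9 = 4 - 63/10 = -23/10.

-23/10


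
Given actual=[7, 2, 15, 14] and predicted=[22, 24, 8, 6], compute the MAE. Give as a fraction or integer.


MAE = (1/4) * (|7-22|=15 + |2-24|=22 + |15-8|=7 + |14-6|=8). Sum = 52. MAE = 13.

13


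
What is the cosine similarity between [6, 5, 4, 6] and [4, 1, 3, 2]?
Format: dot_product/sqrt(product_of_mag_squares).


dot = 53. |a|^2 = 113, |b|^2 = 30. cos = 53/sqrt(3390).

53/sqrt(3390)


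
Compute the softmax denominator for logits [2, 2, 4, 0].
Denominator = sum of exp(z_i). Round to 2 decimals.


Denom = e^2=7.3891 + e^2=7.3891 + e^4=54.5982 + e^0=1.0000. Sum = 70.3764, which rounds to 70.38.

70.38


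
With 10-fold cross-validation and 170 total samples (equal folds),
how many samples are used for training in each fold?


Each validation fold has 170/10 = 17 samples. Training set = 170 - 17 = 153.

153


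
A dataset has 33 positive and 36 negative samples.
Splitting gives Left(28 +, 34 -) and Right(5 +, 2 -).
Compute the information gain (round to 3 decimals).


H(parent) = 0.9986. H(left) = 0.9932, H(right) = 0.8631. Weighted = (62/69)*0.9932 + (7/69)*0.8631 = 0.9800. IG = 0.9986 - 0.9800 = 0.0186, which rounds to 0.019.

0.019


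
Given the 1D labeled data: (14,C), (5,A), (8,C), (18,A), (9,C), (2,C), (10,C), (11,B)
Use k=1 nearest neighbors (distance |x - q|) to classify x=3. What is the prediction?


Distances: |14-3|=11, |5-3|=2, |8-3|=5, |18-3|=15, |9-3|=6, |2-3|=1, |10-3|=7, |11-3|=8. 1 nearest: (2,C). Counts: {'C': 1}. Majority class: C.

C


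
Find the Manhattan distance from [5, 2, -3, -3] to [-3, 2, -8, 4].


d = sum of absolute differences: |5--3|=8 + |2-2|=0 + |-3--8|=5 + |-3-4|=7 = 20.

20


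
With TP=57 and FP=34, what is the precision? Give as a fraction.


Precision = TP / (TP + FP) = 57 / 91 = 57/91.

57/91


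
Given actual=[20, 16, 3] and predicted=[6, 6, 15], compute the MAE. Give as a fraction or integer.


MAE = (1/3) * (|20-6|=14 + |16-6|=10 + |3-15|=12). Sum = 36. MAE = 12.

12


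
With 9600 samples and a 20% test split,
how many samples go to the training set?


Test set = 9600 * 20% = 1920. Training set = 9600 - 1920 = 7680.

7680


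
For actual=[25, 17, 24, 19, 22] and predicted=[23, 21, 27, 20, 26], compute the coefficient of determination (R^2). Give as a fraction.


Mean(y) = 107/5. SS_res = 46. SS_tot = 226/5. R^2 = 1 - 46/(226/5) = -2/113.

-2/113


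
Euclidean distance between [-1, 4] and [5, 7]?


d = sqrt(sum of squared differences). (-1-5)^2=36, (4-7)^2=9. Sum = 45.

sqrt(45)


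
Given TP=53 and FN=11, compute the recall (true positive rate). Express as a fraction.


Recall = TP / (TP + FN) = 53 / 64 = 53/64.

53/64


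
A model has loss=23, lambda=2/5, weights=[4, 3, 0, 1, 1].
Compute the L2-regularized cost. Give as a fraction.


L2 sq norm = sum(w^2) = 27. J = 23 + 2/5 * 27 = 169/5.

169/5


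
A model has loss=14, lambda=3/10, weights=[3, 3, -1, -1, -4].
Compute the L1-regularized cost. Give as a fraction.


L1 norm = sum(|w|) = 12. J = 14 + 3/10 * 12 = 88/5.

88/5


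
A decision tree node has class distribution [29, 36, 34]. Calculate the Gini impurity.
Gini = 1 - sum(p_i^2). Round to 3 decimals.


Total = 99. Proportions: 29/99, 36/99, 34/99. sum(p_i^2) = 0.3360. Gini = 1 - 0.3360 = 0.6640, which rounds to 0.664.

0.664


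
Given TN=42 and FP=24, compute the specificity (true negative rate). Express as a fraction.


Specificity = TN / (TN + FP) = 42 / 66 = 7/11.

7/11


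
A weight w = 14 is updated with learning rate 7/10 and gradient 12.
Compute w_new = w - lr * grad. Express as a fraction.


w_new = 14 - 7/10 * 12 = 14 - 42/5 = 28/5.

28/5


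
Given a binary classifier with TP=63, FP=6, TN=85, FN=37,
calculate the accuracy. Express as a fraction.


Accuracy = (TP + TN) / (TP + TN + FP + FN) = (63 + 85) / 191 = 148/191.

148/191


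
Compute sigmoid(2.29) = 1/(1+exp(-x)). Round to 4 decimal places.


sigma(2.29) = 1/(1+e^(-2.29)) = 1/(1+0.101266) = 1/1.101266 = 0.9080.

0.9080


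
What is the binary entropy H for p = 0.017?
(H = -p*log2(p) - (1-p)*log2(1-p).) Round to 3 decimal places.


H = -0.017*log2(0.017) - 0.983*log2(0.983) = 0.124.

0.124


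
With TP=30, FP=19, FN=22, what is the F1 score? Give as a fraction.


Precision = 30/49 = 30/49. Recall = 30/52 = 15/26. F1 = 2*P*R/(P+R) = 60/101.

60/101


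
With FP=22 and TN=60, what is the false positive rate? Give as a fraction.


FPR = FP / (FP + TN) = 22 / 82 = 11/41.

11/41


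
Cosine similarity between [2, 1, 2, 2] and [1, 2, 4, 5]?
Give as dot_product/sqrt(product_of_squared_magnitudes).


dot = 22. |a|^2 = 13, |b|^2 = 46. cos = 22/sqrt(598).

22/sqrt(598)


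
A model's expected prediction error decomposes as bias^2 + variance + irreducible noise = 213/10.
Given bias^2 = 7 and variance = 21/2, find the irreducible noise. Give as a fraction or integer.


Total error = bias^2 + variance + irreducible noise. So irreducible noise = 213/10 - 7 - 21/2 = 19/5.

19/5


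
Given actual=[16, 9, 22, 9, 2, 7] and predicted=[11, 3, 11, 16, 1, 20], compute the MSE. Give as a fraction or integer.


MSE = (1/6) * ((16-11)^2=25 + (9-3)^2=36 + (22-11)^2=121 + (9-16)^2=49 + (2-1)^2=1 + (7-20)^2=169). Sum = 401. MSE = 401/6.

401/6


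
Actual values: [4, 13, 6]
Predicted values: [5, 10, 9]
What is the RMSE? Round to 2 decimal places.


MSE = 6.3333. RMSE = sqrt(6.3333) = 2.52.

2.52


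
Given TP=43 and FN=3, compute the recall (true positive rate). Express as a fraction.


Recall = TP / (TP + FN) = 43 / 46 = 43/46.

43/46


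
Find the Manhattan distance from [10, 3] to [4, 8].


d = sum of absolute differences: |10-4|=6 + |3-8|=5 = 11.

11


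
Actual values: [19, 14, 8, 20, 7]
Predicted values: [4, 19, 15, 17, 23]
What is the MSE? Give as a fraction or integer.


MSE = (1/5) * ((19-4)^2=225 + (14-19)^2=25 + (8-15)^2=49 + (20-17)^2=9 + (7-23)^2=256). Sum = 564. MSE = 564/5.

564/5


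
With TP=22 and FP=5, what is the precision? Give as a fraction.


Precision = TP / (TP + FP) = 22 / 27 = 22/27.

22/27


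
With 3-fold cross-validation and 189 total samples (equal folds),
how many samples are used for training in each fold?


Each validation fold has 189/3 = 63 samples. Training set = 189 - 63 = 126.

126


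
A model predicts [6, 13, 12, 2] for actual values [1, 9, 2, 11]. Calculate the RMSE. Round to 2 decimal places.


MSE = 55.5000. RMSE = sqrt(55.5000) = 7.45.

7.45


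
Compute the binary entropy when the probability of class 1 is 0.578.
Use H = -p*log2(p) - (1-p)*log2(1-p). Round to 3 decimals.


H = -0.578*log2(0.578) - 0.422*log2(0.422) = 0.982.

0.982


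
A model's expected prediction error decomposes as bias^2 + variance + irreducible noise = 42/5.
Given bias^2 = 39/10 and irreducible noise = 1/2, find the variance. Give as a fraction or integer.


Total error = bias^2 + variance + irreducible noise. So variance = 42/5 - 39/10 - 1/2 = 4.

4


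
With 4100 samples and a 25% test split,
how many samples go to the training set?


Test set = 4100 * 25% = 1025. Training set = 4100 - 1025 = 3075.

3075


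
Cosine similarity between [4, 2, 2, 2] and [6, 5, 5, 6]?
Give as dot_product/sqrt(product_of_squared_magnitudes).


dot = 56. |a|^2 = 28, |b|^2 = 122. cos = 56/sqrt(3416).

56/sqrt(3416)


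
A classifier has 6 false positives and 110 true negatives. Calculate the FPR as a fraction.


FPR = FP / (FP + TN) = 6 / 116 = 3/58.

3/58


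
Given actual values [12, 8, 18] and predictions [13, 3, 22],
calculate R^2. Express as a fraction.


Mean(y) = 38/3. SS_res = 42. SS_tot = 152/3. R^2 = 1 - 42/(152/3) = 13/76.

13/76


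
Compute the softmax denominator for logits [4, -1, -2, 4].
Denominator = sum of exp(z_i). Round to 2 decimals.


Denom = e^4=54.5982 + e^-1=0.3679 + e^-2=0.1353 + e^4=54.5982. Sum = 109.6996, which rounds to 109.70.

109.70


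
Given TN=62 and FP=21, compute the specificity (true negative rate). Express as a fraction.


Specificity = TN / (TN + FP) = 62 / 83 = 62/83.

62/83


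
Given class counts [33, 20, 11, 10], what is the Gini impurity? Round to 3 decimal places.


Total = 74. Proportions: 33/74, 20/74, 11/74, 10/74. sum(p_i^2) = 0.3123. Gini = 1 - 0.3123 = 0.6877, which rounds to 0.688.

0.688


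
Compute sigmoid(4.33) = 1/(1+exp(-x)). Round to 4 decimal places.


sigma(4.33) = 1/(1+e^(-4.33)) = 1/(1+0.013168) = 1/1.013168 = 0.9870.

0.9870


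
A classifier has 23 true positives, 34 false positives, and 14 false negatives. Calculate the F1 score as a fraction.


Precision = 23/57 = 23/57. Recall = 23/37 = 23/37. F1 = 2*P*R/(P+R) = 23/47.

23/47


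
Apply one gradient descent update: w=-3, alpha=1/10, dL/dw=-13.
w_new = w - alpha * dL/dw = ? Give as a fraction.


w_new = -3 - 1/10 * -13 = -3 - -13/10 = -17/10.

-17/10


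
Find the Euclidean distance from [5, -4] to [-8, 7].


d = sqrt(sum of squared differences). (5--8)^2=169, (-4-7)^2=121. Sum = 290.

sqrt(290)


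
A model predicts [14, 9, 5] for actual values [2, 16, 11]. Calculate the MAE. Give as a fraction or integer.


MAE = (1/3) * (|2-14|=12 + |16-9|=7 + |11-5|=6). Sum = 25. MAE = 25/3.

25/3


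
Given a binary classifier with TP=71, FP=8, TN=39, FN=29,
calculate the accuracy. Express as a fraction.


Accuracy = (TP + TN) / (TP + TN + FP + FN) = (71 + 39) / 147 = 110/147.

110/147


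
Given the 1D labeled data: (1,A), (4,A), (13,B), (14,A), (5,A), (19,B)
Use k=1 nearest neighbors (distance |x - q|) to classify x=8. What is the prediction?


Distances: |1-8|=7, |4-8|=4, |13-8|=5, |14-8|=6, |5-8|=3, |19-8|=11. 1 nearest: (5,A). Counts: {'A': 1}. Majority class: A.

A


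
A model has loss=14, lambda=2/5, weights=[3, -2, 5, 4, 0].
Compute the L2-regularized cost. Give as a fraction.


L2 sq norm = sum(w^2) = 54. J = 14 + 2/5 * 54 = 178/5.

178/5


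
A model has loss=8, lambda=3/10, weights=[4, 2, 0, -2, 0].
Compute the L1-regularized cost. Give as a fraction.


L1 norm = sum(|w|) = 8. J = 8 + 3/10 * 8 = 52/5.

52/5


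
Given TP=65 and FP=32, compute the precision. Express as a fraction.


Precision = TP / (TP + FP) = 65 / 97 = 65/97.

65/97


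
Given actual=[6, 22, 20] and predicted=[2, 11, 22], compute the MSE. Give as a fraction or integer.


MSE = (1/3) * ((6-2)^2=16 + (22-11)^2=121 + (20-22)^2=4). Sum = 141. MSE = 47.

47


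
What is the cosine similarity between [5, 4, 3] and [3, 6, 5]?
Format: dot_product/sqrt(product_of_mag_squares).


dot = 54. |a|^2 = 50, |b|^2 = 70. cos = 54/sqrt(3500).

54/sqrt(3500)


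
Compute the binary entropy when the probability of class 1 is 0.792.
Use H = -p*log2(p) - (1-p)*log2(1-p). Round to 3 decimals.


H = -0.792*log2(0.792) - 0.208*log2(0.208) = 0.738.

0.738


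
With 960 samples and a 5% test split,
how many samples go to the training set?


Test set = 960 * 5% = 48. Training set = 960 - 48 = 912.

912


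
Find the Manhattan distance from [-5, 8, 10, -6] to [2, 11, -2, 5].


d = sum of absolute differences: |-5-2|=7 + |8-11|=3 + |10--2|=12 + |-6-5|=11 = 33.

33


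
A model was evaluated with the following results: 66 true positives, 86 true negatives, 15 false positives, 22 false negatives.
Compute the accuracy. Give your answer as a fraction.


Accuracy = (TP + TN) / (TP + TN + FP + FN) = (66 + 86) / 189 = 152/189.

152/189


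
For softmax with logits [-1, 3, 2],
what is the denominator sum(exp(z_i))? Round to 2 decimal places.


Denom = e^-1=0.3679 + e^3=20.0855 + e^2=7.3891. Sum = 27.8425, which rounds to 27.84.

27.84


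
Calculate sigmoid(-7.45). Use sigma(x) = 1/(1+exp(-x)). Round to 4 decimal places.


sigma(-7.45) = 1/(1+e^(7.45)) = 1/(1+1719.863145) = 1/1720.863145 = 0.0006.

0.0006


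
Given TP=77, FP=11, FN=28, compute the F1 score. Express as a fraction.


Precision = 77/88 = 7/8. Recall = 77/105 = 11/15. F1 = 2*P*R/(P+R) = 154/193.

154/193


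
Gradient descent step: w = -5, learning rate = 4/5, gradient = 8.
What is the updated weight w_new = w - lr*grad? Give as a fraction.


w_new = -5 - 4/5 * 8 = -5 - 32/5 = -57/5.

-57/5


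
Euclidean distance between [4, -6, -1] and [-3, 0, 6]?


d = sqrt(sum of squared differences). (4--3)^2=49, (-6-0)^2=36, (-1-6)^2=49. Sum = 134.

sqrt(134)


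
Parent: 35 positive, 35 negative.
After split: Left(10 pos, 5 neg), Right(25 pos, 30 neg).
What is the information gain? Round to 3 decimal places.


H(parent) = 1.0000. H(left) = 0.9183, H(right) = 0.9940. Weighted = (15/70)*0.9183 + (55/70)*0.9940 = 0.9778. IG = 1.0000 - 0.9778 = 0.0222, which rounds to 0.022.

0.022


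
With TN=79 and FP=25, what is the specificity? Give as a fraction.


Specificity = TN / (TN + FP) = 79 / 104 = 79/104.

79/104


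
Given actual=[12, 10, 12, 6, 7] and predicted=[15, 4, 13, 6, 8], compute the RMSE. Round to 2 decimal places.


MSE = 9.4000. RMSE = sqrt(9.4000) = 3.07.

3.07


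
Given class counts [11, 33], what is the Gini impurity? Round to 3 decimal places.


Total = 44. Proportions: 11/44, 33/44. sum(p_i^2) = 0.6250. Gini = 1 - 0.6250 = 0.3750, which rounds to 0.375.

0.375


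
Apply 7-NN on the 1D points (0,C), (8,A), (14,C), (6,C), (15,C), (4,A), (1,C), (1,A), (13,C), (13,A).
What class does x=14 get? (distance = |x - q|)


Distances: |0-14|=14, |8-14|=6, |14-14|=0, |6-14|=8, |15-14|=1, |4-14|=10, |1-14|=13, |1-14|=13, |13-14|=1, |13-14|=1. 7 nearest: (14,C), (13,A), (15,C), (13,C), (8,A), (6,C), (4,A). Counts: {'C': 4, 'A': 3}. Majority class: C.

C


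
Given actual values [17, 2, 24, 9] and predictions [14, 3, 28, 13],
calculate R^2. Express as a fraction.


Mean(y) = 13. SS_res = 42. SS_tot = 274. R^2 = 1 - 42/(274) = 116/137.

116/137


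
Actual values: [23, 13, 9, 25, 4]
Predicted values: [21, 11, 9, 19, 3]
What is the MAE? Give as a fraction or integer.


MAE = (1/5) * (|23-21|=2 + |13-11|=2 + |9-9|=0 + |25-19|=6 + |4-3|=1). Sum = 11. MAE = 11/5.

11/5


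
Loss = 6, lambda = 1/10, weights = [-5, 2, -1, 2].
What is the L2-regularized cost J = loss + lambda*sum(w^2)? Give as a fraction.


L2 sq norm = sum(w^2) = 34. J = 6 + 1/10 * 34 = 47/5.

47/5


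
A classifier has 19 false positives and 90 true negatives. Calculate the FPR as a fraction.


FPR = FP / (FP + TN) = 19 / 109 = 19/109.

19/109


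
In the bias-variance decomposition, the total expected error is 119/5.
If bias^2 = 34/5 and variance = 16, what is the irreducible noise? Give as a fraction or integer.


Total error = bias^2 + variance + irreducible noise. So irreducible noise = 119/5 - 34/5 - 16 = 1.

1


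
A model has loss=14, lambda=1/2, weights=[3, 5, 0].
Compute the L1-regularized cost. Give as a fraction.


L1 norm = sum(|w|) = 8. J = 14 + 1/2 * 8 = 18.

18


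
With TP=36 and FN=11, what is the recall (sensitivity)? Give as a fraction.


Recall = TP / (TP + FN) = 36 / 47 = 36/47.

36/47


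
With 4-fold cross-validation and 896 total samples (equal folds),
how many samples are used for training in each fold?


Each validation fold has 896/4 = 224 samples. Training set = 896 - 224 = 672.

672


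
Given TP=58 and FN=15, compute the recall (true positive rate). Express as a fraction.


Recall = TP / (TP + FN) = 58 / 73 = 58/73.

58/73
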